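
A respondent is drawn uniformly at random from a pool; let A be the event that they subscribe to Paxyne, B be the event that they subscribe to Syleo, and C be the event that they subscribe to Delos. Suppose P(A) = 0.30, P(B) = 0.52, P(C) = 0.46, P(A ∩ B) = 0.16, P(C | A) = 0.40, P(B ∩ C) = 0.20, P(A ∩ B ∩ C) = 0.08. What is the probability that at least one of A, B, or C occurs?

0.88

P(A ∩ C) = P(A)·P(C|A) = 0.30 × 0.40 = 0.12
P(A ∪ B ∪ C) = 0.30 + 0.52 + 0.46 − 0.16 − 0.12 − 0.20 + 0.08 = 0.88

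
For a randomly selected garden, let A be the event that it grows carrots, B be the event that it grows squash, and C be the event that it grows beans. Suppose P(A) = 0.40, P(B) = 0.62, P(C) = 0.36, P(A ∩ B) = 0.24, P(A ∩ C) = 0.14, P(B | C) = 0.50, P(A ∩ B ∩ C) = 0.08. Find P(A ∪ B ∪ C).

P(B ∩ C) = P(C)·P(B|C) = 0.36 × 0.50 = 0.18
By inclusion-exclusion,
P(A ∪ B ∪ C) = 0.40 + 0.62 + 0.36 − 0.24 − 0.14 − 0.18 + 0.08 = 0.90

0.90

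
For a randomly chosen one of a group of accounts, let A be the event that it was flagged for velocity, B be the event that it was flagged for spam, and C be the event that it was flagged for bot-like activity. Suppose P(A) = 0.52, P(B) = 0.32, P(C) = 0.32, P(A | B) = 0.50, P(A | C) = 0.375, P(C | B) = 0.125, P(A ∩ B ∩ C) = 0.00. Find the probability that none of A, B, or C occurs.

0.16

P(A ∩ B) = P(B)·P(A|B) = 0.32 × 0.50 = 0.16
P(A ∩ C) = P(C)·P(A|C) = 0.32 × 0.375 = 0.12
P(B ∩ C) = P(B)·P(C|B) = 0.32 × 0.125 = 0.04
By inclusion-exclusion,
P(A ∪ B ∪ C) = 0.52 + 0.32 + 0.32 − 0.16 − 0.12 − 0.04 + 0.00 = 0.84
P(none) = 1 − 0.84 = 0.16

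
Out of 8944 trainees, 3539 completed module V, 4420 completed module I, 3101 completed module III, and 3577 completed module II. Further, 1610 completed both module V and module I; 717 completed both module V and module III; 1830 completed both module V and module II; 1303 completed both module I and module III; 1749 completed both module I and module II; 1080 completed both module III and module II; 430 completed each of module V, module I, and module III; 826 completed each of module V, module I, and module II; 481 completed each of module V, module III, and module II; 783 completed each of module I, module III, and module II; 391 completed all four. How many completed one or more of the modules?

8477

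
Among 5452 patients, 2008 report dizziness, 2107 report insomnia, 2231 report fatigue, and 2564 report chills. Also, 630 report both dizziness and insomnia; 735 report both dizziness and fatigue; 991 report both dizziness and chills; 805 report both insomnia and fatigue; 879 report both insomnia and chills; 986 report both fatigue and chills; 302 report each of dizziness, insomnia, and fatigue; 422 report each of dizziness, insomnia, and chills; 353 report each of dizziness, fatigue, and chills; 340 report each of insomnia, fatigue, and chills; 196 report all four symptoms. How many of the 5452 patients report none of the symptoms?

|at least one| = 2008 + 2107 + 2231 + 2564 − 630 − 735 − 991 − 805 − 879 − 986 + 302 + 422 + 353 + 340 − 196 = 5105
None: 5452 − 5105 = 347

347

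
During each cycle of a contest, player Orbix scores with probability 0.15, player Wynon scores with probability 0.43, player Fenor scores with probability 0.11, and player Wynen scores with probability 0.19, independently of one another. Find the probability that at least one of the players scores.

0.65072395

Independence gives P(none) = ∏(1 − pᵢ).
P(none) = (1 − 0.15) × (1 − 0.43) × (1 − 0.11) × (1 − 0.19) = 0.85 × 0.57 × 0.89 × 0.81 = 0.34927605
P(at least one) = 1 − 0.34927605 = 0.65072395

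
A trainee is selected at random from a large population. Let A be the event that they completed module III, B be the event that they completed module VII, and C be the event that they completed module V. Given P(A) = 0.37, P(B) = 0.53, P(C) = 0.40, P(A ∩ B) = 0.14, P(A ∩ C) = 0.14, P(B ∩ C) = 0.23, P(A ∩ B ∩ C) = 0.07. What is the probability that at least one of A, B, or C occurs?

0.86

Apply inclusion-exclusion:
P(A ∪ B ∪ C) = 0.37 + 0.53 + 0.40 − 0.14 − 0.14 − 0.23 + 0.07 = 0.86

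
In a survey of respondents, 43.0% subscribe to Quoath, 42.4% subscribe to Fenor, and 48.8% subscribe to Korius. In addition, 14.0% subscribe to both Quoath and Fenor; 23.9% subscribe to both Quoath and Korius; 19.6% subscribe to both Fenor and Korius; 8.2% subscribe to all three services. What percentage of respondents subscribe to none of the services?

15.1%

Using inclusion–exclusion:
P(≥1) = 43.0 + 42.4 + 48.8 − 14.0 − 23.9 − 19.6 + 8.2 = 84.9%
P(none) = 100% − 84.9% = 15.1%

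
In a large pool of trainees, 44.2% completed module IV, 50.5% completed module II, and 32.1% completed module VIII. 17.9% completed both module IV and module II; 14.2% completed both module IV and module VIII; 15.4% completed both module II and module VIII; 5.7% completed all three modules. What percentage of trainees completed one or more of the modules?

85.0%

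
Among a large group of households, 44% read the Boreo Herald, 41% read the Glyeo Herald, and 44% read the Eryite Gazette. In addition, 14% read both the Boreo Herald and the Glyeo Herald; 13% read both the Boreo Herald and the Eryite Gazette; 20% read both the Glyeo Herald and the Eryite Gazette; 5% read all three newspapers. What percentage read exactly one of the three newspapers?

Using the inclusion–exclusion count for exactly one event:
P(exactly one) = 44 + 41 + 44 − 2·14 − 2·13 − 2·20 + 3·5 = 50%

50%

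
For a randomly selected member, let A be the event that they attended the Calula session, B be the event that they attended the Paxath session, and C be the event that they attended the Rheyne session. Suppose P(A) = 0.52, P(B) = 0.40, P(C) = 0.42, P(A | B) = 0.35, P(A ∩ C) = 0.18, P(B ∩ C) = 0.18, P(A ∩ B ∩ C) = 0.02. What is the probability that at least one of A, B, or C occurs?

P(A ∩ B) = P(B)·P(A|B) = 0.40 × 0.35 = 0.14
Using inclusion–exclusion:
P(A ∪ B ∪ C) = 0.52 + 0.40 + 0.42 − 0.14 − 0.18 − 0.18 + 0.02 = 0.86

0.86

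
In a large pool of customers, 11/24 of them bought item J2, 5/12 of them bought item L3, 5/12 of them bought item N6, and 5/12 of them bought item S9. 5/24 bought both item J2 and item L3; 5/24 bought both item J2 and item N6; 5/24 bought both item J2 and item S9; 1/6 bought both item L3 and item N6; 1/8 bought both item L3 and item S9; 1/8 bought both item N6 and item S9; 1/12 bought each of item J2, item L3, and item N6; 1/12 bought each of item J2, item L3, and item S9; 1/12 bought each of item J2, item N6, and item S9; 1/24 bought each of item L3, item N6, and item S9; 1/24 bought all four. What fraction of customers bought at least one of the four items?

By inclusion-exclusion,
P(≥1) = 11/24 + 5/12 + 5/12 + 5/12 − 5/24 − 5/24 − 5/24 − 1/6 − 1/8 − 1/8 + 1/12 + 1/12 + 1/12 + 1/24 − 1/24 = 11/12

11/12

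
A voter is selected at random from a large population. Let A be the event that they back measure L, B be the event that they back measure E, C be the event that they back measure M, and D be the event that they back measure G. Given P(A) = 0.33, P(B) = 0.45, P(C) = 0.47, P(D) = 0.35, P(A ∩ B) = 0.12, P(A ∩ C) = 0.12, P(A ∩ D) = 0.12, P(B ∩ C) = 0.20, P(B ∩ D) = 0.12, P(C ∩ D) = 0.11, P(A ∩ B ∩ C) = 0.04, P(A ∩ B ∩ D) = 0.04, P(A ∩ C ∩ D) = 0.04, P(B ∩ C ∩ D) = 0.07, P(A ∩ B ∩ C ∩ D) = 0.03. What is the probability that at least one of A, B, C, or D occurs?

0.97

P(A ∪ B ∪ C ∪ D) = 0.33 + 0.45 + 0.47 + 0.35 − 0.12 − 0.12 − 0.12 − 0.20 − 0.12 − 0.11 + 0.04 + 0.04 + 0.04 + 0.07 − 0.03 = 0.97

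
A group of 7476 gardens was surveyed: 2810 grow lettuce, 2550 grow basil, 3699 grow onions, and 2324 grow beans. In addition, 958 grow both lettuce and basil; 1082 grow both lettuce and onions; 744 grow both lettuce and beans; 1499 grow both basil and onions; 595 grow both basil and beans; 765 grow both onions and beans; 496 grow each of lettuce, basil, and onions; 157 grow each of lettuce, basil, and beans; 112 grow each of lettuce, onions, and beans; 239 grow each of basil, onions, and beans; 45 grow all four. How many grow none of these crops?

777

N(≥1) = 2810 + 2550 + 3699 + 2324 − 958 − 1082 − 744 − 1499 − 595 − 765 + 496 + 157 + 112 + 239 − 45 = 6699
None: 7476 − 6699 = 777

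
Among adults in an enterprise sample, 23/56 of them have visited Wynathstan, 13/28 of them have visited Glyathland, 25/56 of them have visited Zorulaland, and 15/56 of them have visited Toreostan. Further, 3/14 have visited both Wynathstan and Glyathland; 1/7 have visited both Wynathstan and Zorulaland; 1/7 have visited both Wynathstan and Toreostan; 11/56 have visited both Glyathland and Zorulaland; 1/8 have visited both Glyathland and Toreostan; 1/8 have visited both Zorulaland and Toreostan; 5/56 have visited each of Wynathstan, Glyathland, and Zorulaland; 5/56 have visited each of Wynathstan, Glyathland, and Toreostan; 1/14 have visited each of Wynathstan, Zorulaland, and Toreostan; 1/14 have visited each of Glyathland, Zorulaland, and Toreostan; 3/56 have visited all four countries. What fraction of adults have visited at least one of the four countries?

51/56

P(at least one) = 23/56 + 13/28 + 25/56 + 15/56 − 3/14 − 1/7 − 1/7 − 11/56 − 1/8 − 1/8 + 5/56 + 5/56 + 1/14 + 1/14 − 3/56 = 51/56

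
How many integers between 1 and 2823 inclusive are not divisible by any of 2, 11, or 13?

1185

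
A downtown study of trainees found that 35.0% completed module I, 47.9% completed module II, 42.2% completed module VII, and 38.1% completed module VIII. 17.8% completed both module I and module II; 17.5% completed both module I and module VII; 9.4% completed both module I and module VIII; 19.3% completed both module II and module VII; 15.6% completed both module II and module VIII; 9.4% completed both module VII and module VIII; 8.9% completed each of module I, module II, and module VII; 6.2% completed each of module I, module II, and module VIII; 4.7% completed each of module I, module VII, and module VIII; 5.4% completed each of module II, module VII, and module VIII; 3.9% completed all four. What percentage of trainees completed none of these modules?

P(at least one) = 35.0 + 47.9 + 42.2 + 38.1 − 17.8 − 17.5 − 9.4 − 19.3 − 15.6 − 9.4 + 8.9 + 6.2 + 4.7 + 5.4 − 3.9 = 95.5%
P(none) = 100% − 95.5% = 4.5%

4.5%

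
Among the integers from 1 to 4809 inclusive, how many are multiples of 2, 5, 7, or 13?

3287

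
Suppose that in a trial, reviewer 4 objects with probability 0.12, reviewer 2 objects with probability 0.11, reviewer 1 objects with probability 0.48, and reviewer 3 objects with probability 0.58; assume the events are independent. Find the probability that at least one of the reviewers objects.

P(none) = (1 − 0.12) × (1 − 0.11) × (1 − 0.48) × (1 − 0.58) = 0.88 × 0.89 × 0.52 × 0.42 = 0.17105088
P(at least one) = 1 − 0.17105088 = 0.82894912

0.82894912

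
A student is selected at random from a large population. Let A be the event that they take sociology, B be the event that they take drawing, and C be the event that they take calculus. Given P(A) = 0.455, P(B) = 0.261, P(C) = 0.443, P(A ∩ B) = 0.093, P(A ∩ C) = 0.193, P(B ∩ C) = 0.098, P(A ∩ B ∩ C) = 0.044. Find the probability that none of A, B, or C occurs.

By inclusion–exclusion:
P(A ∪ B ∪ C) = 0.455 + 0.261 + 0.443 − 0.093 − 0.193 − 0.098 + 0.044 = 0.819
P(none) = 1 − 0.819 = 0.181

0.181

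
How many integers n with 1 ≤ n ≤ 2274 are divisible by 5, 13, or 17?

693

⌊2274/5⌋ + ⌊2274/13⌋ + ⌊2274/17⌋ − ⌊2274/65⌋ − ⌊2274/85⌋ − ⌊2274/221⌋ + ⌊2274/1105⌋ = 454 + 174 + 133 − 34 − 26 − 10 + 2 = 693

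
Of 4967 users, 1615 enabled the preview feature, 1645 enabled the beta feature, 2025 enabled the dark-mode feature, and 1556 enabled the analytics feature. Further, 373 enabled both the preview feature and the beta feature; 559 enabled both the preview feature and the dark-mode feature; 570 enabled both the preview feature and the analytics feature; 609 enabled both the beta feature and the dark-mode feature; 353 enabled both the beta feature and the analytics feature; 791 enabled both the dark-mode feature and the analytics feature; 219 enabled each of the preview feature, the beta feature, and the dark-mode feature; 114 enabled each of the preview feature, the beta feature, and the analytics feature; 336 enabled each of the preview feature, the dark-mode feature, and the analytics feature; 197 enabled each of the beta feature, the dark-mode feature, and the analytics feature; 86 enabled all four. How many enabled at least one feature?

|at least one| = 1615 + 1645 + 2025 + 1556 − 373 − 559 − 570 − 609 − 353 − 791 + 219 + 114 + 336 + 197 − 86 = 4366

4366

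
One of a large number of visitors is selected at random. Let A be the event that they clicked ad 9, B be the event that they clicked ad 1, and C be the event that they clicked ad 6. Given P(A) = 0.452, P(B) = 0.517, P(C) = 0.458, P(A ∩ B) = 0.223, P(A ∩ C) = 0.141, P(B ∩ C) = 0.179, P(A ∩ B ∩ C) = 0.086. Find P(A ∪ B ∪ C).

P(A ∪ B ∪ C) = 0.452 + 0.517 + 0.458 − 0.223 − 0.141 − 0.179 + 0.086 = 0.970

0.970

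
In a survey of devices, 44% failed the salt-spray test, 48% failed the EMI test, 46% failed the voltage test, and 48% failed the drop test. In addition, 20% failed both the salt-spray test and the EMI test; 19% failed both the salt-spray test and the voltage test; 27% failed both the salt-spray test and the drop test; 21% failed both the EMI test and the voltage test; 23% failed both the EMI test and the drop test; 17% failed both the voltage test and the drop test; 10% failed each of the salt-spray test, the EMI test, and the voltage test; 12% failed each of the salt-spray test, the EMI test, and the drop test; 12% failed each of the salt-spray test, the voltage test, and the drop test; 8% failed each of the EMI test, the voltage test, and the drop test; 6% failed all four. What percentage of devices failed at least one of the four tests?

P(≥1) = 44 + 48 + 46 + 48 − 20 − 19 − 27 − 21 − 23 − 17 + 10 + 12 + 12 + 8 − 6 = 95%

95%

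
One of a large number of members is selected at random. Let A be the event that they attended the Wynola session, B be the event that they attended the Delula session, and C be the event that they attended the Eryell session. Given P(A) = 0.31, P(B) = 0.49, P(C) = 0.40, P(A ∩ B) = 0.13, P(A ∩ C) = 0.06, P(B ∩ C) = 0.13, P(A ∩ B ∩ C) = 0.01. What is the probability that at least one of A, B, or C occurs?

P(A ∪ B ∪ C) = 0.31 + 0.49 + 0.40 − 0.13 − 0.06 − 0.13 + 0.01 = 0.89

0.89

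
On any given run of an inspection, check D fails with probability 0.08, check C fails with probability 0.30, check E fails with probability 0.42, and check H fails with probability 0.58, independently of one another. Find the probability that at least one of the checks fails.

P(none) = (1 − 0.08) × (1 − 0.30) × (1 − 0.42) × (1 − 0.58) = 0.92 × 0.70 × 0.58 × 0.42 = 0.1568784
P(at least one) = 1 − 0.1568784 = 0.8431216

0.8431216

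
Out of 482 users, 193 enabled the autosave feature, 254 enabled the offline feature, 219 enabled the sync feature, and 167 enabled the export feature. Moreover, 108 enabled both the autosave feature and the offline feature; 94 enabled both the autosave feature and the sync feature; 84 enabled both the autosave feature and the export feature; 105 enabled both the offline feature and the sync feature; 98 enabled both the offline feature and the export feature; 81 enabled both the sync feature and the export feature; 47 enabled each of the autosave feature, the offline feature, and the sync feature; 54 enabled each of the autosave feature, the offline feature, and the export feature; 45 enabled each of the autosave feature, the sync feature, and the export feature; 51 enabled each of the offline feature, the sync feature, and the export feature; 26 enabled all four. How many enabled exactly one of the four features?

180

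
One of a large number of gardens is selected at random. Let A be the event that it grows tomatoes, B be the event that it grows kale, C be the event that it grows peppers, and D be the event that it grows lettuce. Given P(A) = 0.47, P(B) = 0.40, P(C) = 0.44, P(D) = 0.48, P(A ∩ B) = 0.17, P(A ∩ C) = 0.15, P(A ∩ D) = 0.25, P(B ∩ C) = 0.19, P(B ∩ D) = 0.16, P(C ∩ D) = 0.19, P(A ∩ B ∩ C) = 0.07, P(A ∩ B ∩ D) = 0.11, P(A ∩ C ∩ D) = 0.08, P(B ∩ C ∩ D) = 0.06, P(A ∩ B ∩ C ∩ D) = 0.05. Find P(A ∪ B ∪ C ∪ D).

0.95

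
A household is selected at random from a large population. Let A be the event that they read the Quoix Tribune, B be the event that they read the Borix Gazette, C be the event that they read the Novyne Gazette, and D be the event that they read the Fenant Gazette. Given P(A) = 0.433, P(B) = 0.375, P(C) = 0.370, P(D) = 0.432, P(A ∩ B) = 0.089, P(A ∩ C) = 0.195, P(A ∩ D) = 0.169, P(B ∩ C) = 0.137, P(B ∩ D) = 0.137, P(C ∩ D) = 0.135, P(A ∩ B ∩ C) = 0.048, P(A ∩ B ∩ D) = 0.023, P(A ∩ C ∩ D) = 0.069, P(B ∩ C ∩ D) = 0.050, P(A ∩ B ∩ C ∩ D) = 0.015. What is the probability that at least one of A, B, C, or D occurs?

0.923

P(A ∪ B ∪ C ∪ D) = 0.433 + 0.375 + 0.370 + 0.432 − 0.089 − 0.195 − 0.169 − 0.137 − 0.137 − 0.135 + 0.048 + 0.023 + 0.069 + 0.050 − 0.015 = 0.923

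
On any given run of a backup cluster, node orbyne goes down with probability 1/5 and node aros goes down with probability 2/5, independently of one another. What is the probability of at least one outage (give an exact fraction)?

13/25

P(none) = (1 − 1/5) × (1 − 2/5) = 4/5 × 3/5 = 12/25
P(at least one) = 1 − 12/25 = 13/25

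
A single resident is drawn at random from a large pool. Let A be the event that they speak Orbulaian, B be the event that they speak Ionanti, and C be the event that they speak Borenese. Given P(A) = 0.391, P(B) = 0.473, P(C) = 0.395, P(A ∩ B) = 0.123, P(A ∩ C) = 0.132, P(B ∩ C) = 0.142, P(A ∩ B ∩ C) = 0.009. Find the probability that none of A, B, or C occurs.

P(A ∪ B ∪ C) = 0.391 + 0.473 + 0.395 − 0.123 − 0.132 − 0.142 + 0.009 = 0.871
P(none) = 1 − 0.871 = 0.129

0.129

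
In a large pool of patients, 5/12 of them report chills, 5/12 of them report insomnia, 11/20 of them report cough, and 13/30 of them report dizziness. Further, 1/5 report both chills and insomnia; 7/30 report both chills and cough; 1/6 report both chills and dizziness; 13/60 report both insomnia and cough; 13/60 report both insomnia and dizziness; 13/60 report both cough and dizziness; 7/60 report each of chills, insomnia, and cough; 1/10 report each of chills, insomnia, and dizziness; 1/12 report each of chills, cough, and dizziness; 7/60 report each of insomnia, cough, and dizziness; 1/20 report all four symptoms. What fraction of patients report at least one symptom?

14/15

By inclusion-exclusion,
P(union) = 5/12 + 5/12 + 11/20 + 13/30 − 1/5 − 7/30 − 1/6 − 13/60 − 13/60 − 13/60 + 7/60 + 1/10 + 1/12 + 7/60 − 1/20 = 14/15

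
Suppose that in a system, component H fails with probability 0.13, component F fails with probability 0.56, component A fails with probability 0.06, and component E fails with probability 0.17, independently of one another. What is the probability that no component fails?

0.29866056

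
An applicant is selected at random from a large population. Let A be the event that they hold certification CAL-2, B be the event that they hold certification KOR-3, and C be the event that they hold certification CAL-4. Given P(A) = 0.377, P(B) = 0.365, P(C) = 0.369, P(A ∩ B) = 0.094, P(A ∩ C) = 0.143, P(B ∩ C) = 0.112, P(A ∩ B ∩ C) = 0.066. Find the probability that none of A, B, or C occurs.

P(A ∪ B ∪ C) = 0.377 + 0.365 + 0.369 − 0.094 − 0.143 − 0.112 + 0.066 = 0.828
P(none) = 1 − 0.828 = 0.172

0.172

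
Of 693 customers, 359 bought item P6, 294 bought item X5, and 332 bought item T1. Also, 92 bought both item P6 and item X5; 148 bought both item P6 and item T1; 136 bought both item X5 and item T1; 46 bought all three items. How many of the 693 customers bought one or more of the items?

655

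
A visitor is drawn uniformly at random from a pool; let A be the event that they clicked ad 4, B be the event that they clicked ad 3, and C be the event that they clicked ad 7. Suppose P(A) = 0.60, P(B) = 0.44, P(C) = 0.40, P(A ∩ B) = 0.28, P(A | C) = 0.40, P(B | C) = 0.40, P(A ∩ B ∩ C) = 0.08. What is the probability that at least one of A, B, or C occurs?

P(A ∩ C) = P(C)·P(A|C) = 0.40 × 0.40 = 0.16
P(B ∩ C) = P(C)·P(B|C) = 0.40 × 0.40 = 0.16
P(A ∪ B ∪ C) = 0.60 + 0.44 + 0.40 − 0.28 − 0.16 − 0.16 + 0.08 = 0.92

0.92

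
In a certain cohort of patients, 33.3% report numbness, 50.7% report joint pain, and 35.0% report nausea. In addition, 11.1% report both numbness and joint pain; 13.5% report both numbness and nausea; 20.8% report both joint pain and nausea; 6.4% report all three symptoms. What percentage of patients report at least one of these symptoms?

By inclusion-exclusion,
P(≥1) = 33.3 + 50.7 + 35.0 − 11.1 − 13.5 − 20.8 + 6.4 = 80.0%

80.0%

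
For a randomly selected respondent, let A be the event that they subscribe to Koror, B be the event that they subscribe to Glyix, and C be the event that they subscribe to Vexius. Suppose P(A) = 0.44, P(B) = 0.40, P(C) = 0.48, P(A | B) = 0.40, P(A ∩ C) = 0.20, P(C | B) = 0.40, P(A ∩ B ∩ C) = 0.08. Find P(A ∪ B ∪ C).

P(A ∩ B) = P(B)·P(A|B) = 0.40 × 0.40 = 0.16
P(B ∩ C) = P(B)·P(C|B) = 0.40 × 0.40 = 0.16
P(A ∪ B ∪ C) = 0.44 + 0.40 + 0.48 − 0.16 − 0.20 − 0.16 + 0.08 = 0.88

0.88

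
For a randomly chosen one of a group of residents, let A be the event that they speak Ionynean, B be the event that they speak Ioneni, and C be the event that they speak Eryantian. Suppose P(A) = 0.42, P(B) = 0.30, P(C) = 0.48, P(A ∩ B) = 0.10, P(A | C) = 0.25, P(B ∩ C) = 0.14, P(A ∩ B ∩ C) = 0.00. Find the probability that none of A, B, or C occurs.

0.16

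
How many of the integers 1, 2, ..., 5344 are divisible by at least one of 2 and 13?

⌊5344/2⌋ + ⌊5344/13⌋ − ⌊5344/26⌋ = 2672 + 411 − 205 = 2878

2878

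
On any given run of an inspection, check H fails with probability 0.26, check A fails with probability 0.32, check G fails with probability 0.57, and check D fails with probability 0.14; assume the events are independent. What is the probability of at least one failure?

P(none) = (1 − 0.26) × (1 − 0.32) × (1 − 0.57) × (1 − 0.14) = 0.74 × 0.68 × 0.43 × 0.86 = 0.18608336
P(at least one) = 1 − 0.18608336 = 0.81391664

0.81391664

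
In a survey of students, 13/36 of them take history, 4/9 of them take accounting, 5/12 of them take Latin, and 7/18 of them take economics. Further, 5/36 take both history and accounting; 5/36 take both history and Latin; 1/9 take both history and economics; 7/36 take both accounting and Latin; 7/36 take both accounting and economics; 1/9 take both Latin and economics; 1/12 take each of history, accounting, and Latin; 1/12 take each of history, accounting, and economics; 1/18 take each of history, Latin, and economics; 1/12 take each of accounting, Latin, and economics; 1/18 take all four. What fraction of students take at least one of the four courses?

35/36

Using inclusion–exclusion:
P(at least one) = 13/36 + 4/9 + 5/12 + 7/18 − 5/36 − 5/36 − 1/9 − 7/36 − 7/36 − 1/9 + 1/12 + 1/12 + 1/18 + 1/12 − 1/18 = 35/36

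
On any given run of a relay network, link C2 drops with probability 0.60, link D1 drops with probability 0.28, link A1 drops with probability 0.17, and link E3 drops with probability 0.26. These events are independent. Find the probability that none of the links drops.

Independence gives P(none) = ∏(1 − pᵢ).
P(none) = (1 − 0.60) × (1 − 0.28) × (1 − 0.17) × (1 − 0.26) = 0.40 × 0.72 × 0.83 × 0.74 = 0.1768896

0.1768896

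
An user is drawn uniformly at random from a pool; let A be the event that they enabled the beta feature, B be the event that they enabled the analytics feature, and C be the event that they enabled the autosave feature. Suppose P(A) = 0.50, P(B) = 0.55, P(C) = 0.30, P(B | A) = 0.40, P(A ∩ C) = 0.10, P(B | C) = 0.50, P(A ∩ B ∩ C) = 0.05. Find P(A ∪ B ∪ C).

P(A ∩ B) = P(A)·P(B|A) = 0.50 × 0.40 = 0.20
P(B ∩ C) = P(C)·P(B|C) = 0.30 × 0.50 = 0.15
Inclusion–exclusion gives
P(A ∪ B ∪ C) = 0.50 + 0.55 + 0.30 − 0.20 − 0.10 − 0.15 + 0.05 = 0.95

0.95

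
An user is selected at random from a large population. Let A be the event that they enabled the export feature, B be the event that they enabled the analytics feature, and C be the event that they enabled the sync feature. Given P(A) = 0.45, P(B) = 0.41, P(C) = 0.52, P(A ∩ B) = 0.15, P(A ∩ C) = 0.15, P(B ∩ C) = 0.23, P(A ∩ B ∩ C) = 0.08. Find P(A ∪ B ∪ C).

0.93

Using inclusion–exclusion:
P(A ∪ B ∪ C) = 0.45 + 0.41 + 0.52 − 0.15 − 0.15 − 0.23 + 0.08 = 0.93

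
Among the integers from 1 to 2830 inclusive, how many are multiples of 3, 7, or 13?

By inclusion–exclusion:
floor(2830/3) + floor(2830/7) + floor(2830/13) − floor(2830/21) − floor(2830/39) − floor(2830/91) + floor(2830/273) = 943 + 404 + 217 − 134 − 72 − 31 + 10 = 1337

1337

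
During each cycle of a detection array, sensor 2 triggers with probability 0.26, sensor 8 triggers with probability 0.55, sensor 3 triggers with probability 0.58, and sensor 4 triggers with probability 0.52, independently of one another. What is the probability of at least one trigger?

0.9328672

P(none) = (1 − 0.26) × (1 − 0.55) × (1 − 0.58) × (1 − 0.52) = 0.74 × 0.45 × 0.42 × 0.48 = 0.0671328
P(at least one) = 1 − 0.0671328 = 0.9328672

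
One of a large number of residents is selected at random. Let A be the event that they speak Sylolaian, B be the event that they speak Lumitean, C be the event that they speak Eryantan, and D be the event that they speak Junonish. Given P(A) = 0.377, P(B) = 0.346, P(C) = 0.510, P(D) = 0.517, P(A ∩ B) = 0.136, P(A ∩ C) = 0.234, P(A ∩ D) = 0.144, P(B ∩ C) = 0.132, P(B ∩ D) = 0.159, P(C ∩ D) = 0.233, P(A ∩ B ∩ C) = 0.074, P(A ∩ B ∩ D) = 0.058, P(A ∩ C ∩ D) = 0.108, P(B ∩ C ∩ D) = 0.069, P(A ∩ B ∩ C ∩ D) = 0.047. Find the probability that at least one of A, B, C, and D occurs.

0.974

Apply inclusion-exclusion:
P(A ∪ B ∪ C ∪ D) = 0.377 + 0.346 + 0.510 + 0.517 − 0.136 − 0.234 − 0.144 − 0.132 − 0.159 − 0.233 + 0.074 + 0.058 + 0.108 + 0.069 − 0.047 = 0.974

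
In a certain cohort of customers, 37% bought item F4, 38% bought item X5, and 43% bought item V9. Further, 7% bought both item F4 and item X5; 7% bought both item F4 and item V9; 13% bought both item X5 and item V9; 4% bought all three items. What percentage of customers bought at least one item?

Using inclusion–exclusion:
P(at least one) = 37 + 38 + 43 − 7 − 7 − 13 + 4 = 95%

95%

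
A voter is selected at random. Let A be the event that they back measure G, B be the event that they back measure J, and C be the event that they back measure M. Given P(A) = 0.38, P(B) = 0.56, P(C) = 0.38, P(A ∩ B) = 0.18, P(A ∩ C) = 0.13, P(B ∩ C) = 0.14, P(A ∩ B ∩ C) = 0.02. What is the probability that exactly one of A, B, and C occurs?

0.48

Using the inclusion–exclusion count for exactly one event:
P(exactly one) = 0.38 + 0.56 + 0.38 − 2·0.18 − 2·0.13 − 2·0.14 + 3·0.02 = 0.48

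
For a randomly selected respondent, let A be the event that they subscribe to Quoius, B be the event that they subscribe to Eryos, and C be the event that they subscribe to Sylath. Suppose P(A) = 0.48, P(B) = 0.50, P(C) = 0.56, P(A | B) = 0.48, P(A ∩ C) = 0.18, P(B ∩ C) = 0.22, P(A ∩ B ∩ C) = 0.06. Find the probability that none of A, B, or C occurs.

0.04

P(A ∩ B) = P(B)·P(A|B) = 0.50 × 0.48 = 0.24
Using inclusion–exclusion:
P(A ∪ B ∪ C) = 0.48 + 0.50 + 0.56 − 0.24 − 0.18 − 0.22 + 0.06 = 0.96
P(none) = 1 − 0.96 = 0.04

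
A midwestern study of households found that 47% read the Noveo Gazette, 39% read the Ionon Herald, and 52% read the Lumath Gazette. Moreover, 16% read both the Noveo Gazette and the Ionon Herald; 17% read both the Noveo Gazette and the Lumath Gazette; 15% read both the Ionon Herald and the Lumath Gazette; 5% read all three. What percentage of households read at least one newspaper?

95%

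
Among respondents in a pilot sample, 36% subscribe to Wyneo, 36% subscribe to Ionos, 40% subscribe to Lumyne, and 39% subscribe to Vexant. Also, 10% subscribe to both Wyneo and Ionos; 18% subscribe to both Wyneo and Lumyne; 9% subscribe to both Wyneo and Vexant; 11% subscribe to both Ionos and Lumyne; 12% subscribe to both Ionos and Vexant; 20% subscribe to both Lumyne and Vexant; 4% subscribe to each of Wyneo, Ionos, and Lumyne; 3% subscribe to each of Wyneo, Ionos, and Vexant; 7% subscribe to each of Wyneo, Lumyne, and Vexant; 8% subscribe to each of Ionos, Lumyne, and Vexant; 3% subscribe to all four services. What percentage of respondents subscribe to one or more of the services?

P(union) = 36 + 36 + 40 + 39 − 10 − 18 − 9 − 11 − 12 − 20 + 4 + 3 + 7 + 8 − 3 = 90%

90%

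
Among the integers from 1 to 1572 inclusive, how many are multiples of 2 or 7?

898

Using inclusion–exclusion:
floor(1572/2) + floor(1572/7) − floor(1572/14) = 786 + 224 − 112 = 898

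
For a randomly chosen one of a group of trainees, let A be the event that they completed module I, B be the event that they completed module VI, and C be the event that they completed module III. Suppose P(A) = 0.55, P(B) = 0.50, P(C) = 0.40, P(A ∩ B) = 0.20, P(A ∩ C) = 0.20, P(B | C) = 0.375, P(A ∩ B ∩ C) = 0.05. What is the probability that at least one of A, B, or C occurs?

P(B ∩ C) = P(C)·P(B|C) = 0.40 × 0.375 = 0.15
Apply inclusion-exclusion:
P(A ∪ B ∪ C) = 0.55 + 0.50 + 0.40 − 0.20 − 0.20 − 0.15 + 0.05 = 0.95

0.95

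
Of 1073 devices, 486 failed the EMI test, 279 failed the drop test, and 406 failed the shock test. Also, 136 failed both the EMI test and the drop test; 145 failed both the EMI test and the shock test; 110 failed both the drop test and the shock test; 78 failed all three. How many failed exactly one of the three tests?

By inclusion–exclusion (exactly-one form):
N(exactly one) = 486 + 279 + 406 − 2·136 − 2·145 − 2·110 + 3·78 = 623

623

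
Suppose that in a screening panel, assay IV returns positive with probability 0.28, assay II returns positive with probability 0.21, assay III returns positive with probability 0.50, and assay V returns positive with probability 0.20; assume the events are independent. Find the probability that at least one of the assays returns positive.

P(none) = (1 − 0.28) × (1 − 0.21) × (1 − 0.50) × (1 − 0.20) = 0.72 × 0.79 × 0.50 × 0.80 = 0.22752
P(at least one) = 1 − 0.22752 = 0.77248

0.77248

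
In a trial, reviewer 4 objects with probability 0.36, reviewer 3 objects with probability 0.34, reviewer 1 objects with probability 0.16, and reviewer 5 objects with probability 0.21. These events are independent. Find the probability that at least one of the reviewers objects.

0.71969536

Independence gives P(none) = ∏(1 − pᵢ).
P(none) = (1 − 0.36) × (1 − 0.34) × (1 − 0.16) × (1 − 0.21) = 0.64 × 0.66 × 0.84 × 0.79 = 0.28030464
P(at least one) = 1 − 0.28030464 = 0.71969536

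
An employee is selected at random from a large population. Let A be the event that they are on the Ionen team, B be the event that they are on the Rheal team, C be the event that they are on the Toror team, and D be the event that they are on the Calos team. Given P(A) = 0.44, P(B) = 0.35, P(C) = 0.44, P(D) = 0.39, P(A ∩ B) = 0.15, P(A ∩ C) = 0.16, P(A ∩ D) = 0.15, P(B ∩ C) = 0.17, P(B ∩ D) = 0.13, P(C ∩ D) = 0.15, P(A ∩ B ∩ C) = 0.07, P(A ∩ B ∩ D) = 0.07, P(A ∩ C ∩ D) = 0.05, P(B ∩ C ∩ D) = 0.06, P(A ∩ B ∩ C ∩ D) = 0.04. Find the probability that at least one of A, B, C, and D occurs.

0.92

P(A ∪ B ∪ C ∪ D) = 0.44 + 0.35 + 0.44 + 0.39 − 0.15 − 0.16 − 0.15 − 0.17 − 0.13 − 0.15 + 0.07 + 0.07 + 0.05 + 0.06 − 0.04 = 0.92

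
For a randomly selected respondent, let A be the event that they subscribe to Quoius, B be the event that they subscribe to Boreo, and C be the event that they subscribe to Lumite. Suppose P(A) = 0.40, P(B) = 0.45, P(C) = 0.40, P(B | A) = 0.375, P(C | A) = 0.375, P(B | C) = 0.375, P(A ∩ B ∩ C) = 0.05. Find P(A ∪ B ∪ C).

P(A ∩ B) = P(A)·P(B|A) = 0.40 × 0.375 = 0.15
P(A ∩ C) = P(A)·P(C|A) = 0.40 × 0.375 = 0.15
P(B ∩ C) = P(C)·P(B|C) = 0.40 × 0.375 = 0.15
P(A ∪ B ∪ C) = 0.40 + 0.45 + 0.40 − 0.15 − 0.15 − 0.15 + 0.05 = 0.85

0.85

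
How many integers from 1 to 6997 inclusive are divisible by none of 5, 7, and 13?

1399 + 999 + 538 − 199 − 107 − 76 + 15 = 2569
6997 − 2569 = 4428

4428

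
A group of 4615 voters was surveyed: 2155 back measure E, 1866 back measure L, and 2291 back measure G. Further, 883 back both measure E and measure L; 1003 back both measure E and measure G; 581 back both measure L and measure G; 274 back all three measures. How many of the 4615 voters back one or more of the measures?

Apply inclusion-exclusion:
|at least one| = 2155 + 1866 + 2291 − 883 − 1003 − 581 + 274 = 4119

4119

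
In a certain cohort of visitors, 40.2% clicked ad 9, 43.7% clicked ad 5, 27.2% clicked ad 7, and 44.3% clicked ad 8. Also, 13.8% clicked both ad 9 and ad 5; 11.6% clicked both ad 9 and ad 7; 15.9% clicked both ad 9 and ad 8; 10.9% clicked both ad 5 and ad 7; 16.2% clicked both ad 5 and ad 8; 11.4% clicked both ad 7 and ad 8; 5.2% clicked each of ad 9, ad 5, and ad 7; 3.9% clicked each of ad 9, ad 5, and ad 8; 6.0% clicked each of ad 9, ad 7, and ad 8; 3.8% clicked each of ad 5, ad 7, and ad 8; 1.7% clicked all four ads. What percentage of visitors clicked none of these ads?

7.2%

P(at least one) = 40.2 + 43.7 + 27.2 + 44.3 − 13.8 − 11.6 − 15.9 − 10.9 − 16.2 − 11.4 + 5.2 + 3.9 + 6.0 + 3.8 − 1.7 = 92.8%
P(none) = 100% − 92.8% = 7.2%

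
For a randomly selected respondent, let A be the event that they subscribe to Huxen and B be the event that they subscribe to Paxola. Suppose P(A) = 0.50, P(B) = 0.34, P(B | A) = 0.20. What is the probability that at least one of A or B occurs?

P(A ∩ B) = P(A)·P(B|A) = 0.50 × 0.20 = 0.10
By inclusion–exclusion:
P(A ∪ B) = 0.50 + 0.34 − 0.10 = 0.74

0.74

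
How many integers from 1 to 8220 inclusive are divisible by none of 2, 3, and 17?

2579

floor(8220/2) + floor(8220/3) + floor(8220/17) − floor(8220/6) − floor(8220/34) − floor(8220/51) + floor(8220/102) = 4110 + 2740 + 483 − 1370 − 241 − 161 + 80 = 5641
8220 − 5641 = 2579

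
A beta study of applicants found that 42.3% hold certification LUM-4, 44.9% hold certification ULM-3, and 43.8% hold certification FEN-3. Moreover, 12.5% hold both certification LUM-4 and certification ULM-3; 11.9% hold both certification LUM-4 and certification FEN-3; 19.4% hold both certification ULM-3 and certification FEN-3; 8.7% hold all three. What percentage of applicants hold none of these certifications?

Apply inclusion-exclusion:
P(at least one) = 42.3 + 44.9 + 43.8 − 12.5 − 11.9 − 19.4 + 8.7 = 95.9%
P(none) = 100% − 95.9% = 4.1%

4.1%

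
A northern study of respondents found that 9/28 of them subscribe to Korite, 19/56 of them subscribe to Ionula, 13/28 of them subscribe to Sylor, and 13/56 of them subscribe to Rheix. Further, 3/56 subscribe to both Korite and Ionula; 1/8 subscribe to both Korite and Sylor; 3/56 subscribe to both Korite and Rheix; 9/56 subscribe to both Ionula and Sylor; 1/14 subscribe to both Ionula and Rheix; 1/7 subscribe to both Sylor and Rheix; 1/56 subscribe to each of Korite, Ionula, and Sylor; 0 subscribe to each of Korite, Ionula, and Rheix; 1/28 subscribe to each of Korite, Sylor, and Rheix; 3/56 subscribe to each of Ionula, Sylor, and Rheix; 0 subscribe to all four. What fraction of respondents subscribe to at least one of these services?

Apply inclusion-exclusion:
P(at least one) = 9/28 + 19/56 + 13/28 + 13/56 − 3/56 − 1/8 − 3/56 − 9/56 − 1/14 − 1/7 + 1/56 + 0 + 1/28 + 3/56 − 0 = 6/7

6/7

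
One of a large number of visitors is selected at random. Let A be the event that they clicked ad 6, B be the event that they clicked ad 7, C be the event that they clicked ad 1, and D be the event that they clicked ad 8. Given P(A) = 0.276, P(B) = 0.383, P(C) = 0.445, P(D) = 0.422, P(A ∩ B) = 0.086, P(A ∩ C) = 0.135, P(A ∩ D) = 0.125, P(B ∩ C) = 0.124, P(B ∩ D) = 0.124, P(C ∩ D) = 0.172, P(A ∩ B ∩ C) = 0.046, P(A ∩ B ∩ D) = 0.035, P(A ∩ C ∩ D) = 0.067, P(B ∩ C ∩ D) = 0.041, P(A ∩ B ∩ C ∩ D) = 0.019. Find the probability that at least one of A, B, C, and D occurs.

Apply inclusion-exclusion:
P(A ∪ B ∪ C ∪ D) = 0.276 + 0.383 + 0.445 + 0.422 − 0.086 − 0.135 − 0.125 − 0.124 − 0.124 − 0.172 + 0.046 + 0.035 + 0.067 + 0.041 − 0.019 = 0.930

0.930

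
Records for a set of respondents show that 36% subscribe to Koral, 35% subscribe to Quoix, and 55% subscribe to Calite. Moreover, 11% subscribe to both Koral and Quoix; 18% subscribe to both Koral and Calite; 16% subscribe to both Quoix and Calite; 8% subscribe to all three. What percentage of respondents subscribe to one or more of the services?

89%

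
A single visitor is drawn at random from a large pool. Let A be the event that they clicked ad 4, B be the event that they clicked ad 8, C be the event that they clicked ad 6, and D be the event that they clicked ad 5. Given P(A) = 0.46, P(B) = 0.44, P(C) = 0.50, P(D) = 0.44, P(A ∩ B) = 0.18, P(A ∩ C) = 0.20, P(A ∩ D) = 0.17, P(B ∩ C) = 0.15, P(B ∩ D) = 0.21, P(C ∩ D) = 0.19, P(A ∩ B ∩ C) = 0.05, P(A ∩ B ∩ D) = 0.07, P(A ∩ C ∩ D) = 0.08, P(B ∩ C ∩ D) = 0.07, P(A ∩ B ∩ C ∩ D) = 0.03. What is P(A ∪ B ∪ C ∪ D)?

By inclusion–exclusion:
P(A ∪ B ∪ C ∪ D) = 0.46 + 0.44 + 0.50 + 0.44 − 0.18 − 0.20 − 0.17 − 0.15 − 0.21 − 0.19 + 0.05 + 0.07 + 0.08 + 0.07 − 0.03 = 0.98

0.98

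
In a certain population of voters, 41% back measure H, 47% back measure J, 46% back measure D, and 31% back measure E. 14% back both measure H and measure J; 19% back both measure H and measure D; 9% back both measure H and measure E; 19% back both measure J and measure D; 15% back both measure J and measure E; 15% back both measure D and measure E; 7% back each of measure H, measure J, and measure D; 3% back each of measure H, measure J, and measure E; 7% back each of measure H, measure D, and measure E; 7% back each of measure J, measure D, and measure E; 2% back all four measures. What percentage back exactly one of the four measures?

P(exactly one) = 41 + 47 + 46 + 31 − 2·14 − 2·19 − 2·9 − 2·19 − 2·15 − 2·15 + 3·7 + 3·3 + 3·7 + 3·7 − 4·2 = 47%

47%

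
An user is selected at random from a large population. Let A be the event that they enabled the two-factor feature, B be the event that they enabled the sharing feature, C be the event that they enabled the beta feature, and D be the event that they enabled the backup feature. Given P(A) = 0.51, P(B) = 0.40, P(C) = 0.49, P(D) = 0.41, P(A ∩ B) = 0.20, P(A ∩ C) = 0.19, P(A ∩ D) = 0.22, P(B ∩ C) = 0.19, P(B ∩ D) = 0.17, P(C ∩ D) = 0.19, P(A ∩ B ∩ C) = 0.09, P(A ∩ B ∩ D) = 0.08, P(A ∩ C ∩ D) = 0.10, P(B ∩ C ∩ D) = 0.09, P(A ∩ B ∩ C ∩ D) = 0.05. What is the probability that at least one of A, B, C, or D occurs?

P(A ∪ B ∪ C ∪ D) = 0.51 + 0.40 + 0.49 + 0.41 − 0.20 − 0.19 − 0.22 − 0.19 − 0.17 − 0.19 + 0.09 + 0.08 + 0.10 + 0.09 − 0.05 = 0.96

0.96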